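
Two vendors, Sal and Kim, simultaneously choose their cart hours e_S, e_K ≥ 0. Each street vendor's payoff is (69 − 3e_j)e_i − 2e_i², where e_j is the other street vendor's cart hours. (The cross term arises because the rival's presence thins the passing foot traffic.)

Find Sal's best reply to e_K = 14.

Sal's payoff is (69 − 3e_K)e_S − 2e_S².
∂π/∂e_S = 69 − 3e_K − 4e_S = 0, so e_S = 17.25 − 0.75e_K.
At e_K = 14: e_S = 17.25 − 0.75·14 = 6.75.

6.75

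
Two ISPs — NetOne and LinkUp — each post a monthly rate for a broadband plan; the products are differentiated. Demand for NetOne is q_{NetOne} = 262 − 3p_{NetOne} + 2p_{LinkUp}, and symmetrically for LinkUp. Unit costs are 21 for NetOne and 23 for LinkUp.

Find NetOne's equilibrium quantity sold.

181.875

NetOne's profit: π = (p_{NetOne} − 21)(262 − 3p_{NetOne} + 2p_{LinkUp}).
∂π/∂p_{NetOne} = 325 − 6p_{NetOne} + 2p_{LinkUp} = 0 ⇒ p_{NetOne} = 325/6 + (1/3)p_{LinkUp}.
Similarly p_{LinkUp} = 331/6 + (1/3)p_{NetOne}.
Plugging p_{LinkUp} into NetOne's best response: p_{NetOne} = 325/6 + (1/3)(331/6 + (1/3)p_{NetOne}) ⇒ (8/9)p_{NetOne} = 653/9, so p_{NetOne} = 81.625.
Then p_{LinkUp} = 331/6 + (1/3)·81.625 = 82.375.
q_{NetOne} = 262 − 3·81.625 + 2·82.375 = 181.875.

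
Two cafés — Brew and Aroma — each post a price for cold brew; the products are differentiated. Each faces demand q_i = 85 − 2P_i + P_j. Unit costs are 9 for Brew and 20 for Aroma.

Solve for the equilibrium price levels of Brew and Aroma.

Brew's profit: π = (P_{Brew} − 9)(85 − 2P_{Brew} + P_{Aroma}).
∂π/∂P_{Brew} = 103 − 4P_{Brew} + P_{Aroma} = 0 ⇒ P_{Brew} = 25.75 + 0.25P_{Aroma}.
Similarly P_{Aroma} = 31.25 + 0.25P_{Brew}.
Substituting the second reaction function into the first: P_{Brew} = 25.75 + 0.25(31.25 + 0.25P_{Brew}), which gives 0.9375P_{Brew} = 33.5625 ⇒ P_{Brew} = 35.8.
Then P_{Aroma} = 31.25 + 0.25·35.8 = 40.2.

35.8, 40.2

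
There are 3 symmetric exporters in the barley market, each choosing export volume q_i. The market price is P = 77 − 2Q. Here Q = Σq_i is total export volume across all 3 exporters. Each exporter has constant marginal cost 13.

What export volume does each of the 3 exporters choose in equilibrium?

8

A representative exporter's profit is π_i = q_i(77 − 2Q) − 13q_i, with Q = q_i + Σ_{j≠i} q_j.
First-order condition: 64 − 4q_i − 2Σ_{j≠i} q_j = 0.
Imposing symmetry (q_j = q for all j) turns Σ_{j≠i} q_j into 2q, so 64 = 8q and q = 8.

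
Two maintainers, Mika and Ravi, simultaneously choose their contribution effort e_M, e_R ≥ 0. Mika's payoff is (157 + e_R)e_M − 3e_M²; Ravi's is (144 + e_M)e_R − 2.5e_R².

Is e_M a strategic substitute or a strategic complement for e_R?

Expanding Mika's payoff: 157e_M + e_Re_M − 3e_M².
∂π/∂e_M = 157 + e_R − 6e_M = 0, so e_M = 157/6 + (1/6)e_R.
The best-response slope de_M/de_R = 1/6 > 0: the reaction function is upward-sloping, so the choices are strategic complements.

strategic complements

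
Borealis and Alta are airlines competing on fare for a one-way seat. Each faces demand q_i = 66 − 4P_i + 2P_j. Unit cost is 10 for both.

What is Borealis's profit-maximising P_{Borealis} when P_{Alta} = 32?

Borealis's profit: π = (P_{Borealis} − 10)(66 − 4P_{Borealis} + 2P_{Alta}).
∂π/∂P_{Borealis} = 106 − 8P_{Borealis} + 2P_{Alta} = 0 ⇒ P_{Borealis} = 13.25 + 0.25P_{Alta}.
At P_{Alta} = 32: P_{Borealis} = 13.25 + 0.25·32 = 21.25.

21.25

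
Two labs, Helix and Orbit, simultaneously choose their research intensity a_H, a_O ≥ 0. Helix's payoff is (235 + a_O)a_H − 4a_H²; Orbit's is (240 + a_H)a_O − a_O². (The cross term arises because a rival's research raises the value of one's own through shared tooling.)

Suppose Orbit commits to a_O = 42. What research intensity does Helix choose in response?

34.625

Expanding Helix's payoff: 235a_H + a_Oa_H − 4a_H².
∂π/∂a_H = 235 + a_O − 8a_H = 0, so a_H = 29.375 + 0.125a_O.
At a_O = 42: a_H = 29.375 + 0.125·42 = 34.625.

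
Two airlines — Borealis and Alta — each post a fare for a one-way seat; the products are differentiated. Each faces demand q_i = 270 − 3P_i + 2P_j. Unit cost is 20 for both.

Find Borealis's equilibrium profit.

11718.75

Borealis's profit: π = (P_{Borealis} − 20)(270 − 3P_{Borealis} + 2P_{Alta}).
∂π/∂P_{Borealis} = 330 − 6P_{Borealis} + 2P_{Alta} = 0 ⇒ P_{Borealis} = 55 + (1/3)P_{Alta}.
By symmetry P_{Alta} = P_{Borealis}; substituting into the reaction function, (2/3)P_{Borealis} = 55 and P_{Borealis} = 82.5.
q_{Borealis} = 270 − 3·82.5 + 2·82.5 = 187.5.
Profit = (82.5 − 20)·187.5 = 11718.75.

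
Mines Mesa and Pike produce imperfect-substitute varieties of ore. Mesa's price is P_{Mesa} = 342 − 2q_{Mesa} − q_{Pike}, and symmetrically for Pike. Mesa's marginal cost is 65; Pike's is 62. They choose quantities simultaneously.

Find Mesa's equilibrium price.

175.4

Mine Mesa's profit: π = q_{Mesa}(342 − 2q_{Mesa} − q_{Pike}) − 65q_{Mesa}.
∂π/∂q_{Mesa} = 277 − 4q_{Mesa} − q_{Pike} = 0 ⇒ q_{Mesa} = 69.25 − 0.25q_{Pike}.
Similarly q_{Pike} = 70 − 0.25q_{Mesa}.
Plugging q_{Pike} into Mesa's best response: q_{Mesa} = 69.25 − 0.25(70 − 0.25q_{Mesa}) ⇒ 0.9375q_{Mesa} = 51.75, so q_{Mesa} = 55.2.
Then q_{Pike} = 70 − 0.25·55.2 = 56.2.
P_{Mesa} = 342 − 2·55.2 − 56.2 = 175.4.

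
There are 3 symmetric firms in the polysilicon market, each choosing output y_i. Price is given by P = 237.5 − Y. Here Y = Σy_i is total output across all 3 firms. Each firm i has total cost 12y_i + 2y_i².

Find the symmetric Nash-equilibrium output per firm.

A representative firm's profit is π_i = y_i(237.5 − Y) − 12y_i − 2y_i², with Y = y_i + Σ_{j≠i} y_j.
First-order condition: 225.5 − 6y_i − Σ_{j≠i} y_j = 0.
With identical firms, set every y_j = y: then 225.5 − 6y − 2y = 0, i.e. y = 225.5/8 = 28.1875.

28.1875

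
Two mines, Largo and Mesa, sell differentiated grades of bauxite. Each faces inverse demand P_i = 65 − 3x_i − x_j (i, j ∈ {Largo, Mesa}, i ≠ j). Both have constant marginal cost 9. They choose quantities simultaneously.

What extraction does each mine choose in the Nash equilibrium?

Mine Largo's profit: π = x_{Largo}(65 − 3x_{Largo} − x_{Mesa}) − 9x_{Largo}.
∂π/∂x_{Largo} = 56 − 6x_{Largo} − x_{Mesa} = 0 ⇒ x_{Largo} = 28/3 − (1/6)x_{Mesa}.
Setting x_{Largo} = x_{Mesa} in the reaction function: x_{Largo} = 28/3 − (1/6)x_{Largo}, so x_{Largo} = (28/3) / (7/6) = 8.

8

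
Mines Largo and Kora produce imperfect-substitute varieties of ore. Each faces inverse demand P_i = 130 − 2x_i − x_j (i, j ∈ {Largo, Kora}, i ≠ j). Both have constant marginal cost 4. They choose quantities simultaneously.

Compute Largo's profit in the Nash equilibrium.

1270.08

Mine Largo's profit: π = x_{Largo}(130 − 2x_{Largo} − x_{Kora}) − 4x_{Largo}.
∂π/∂x_{Largo} = 126 − 4x_{Largo} − x_{Kora} = 0 ⇒ x_{Largo} = 31.5 − 0.25x_{Kora}.
The game is symmetric, so in equilibrium x_{Kora} = x_{Largo}: the reaction function gives 1.25x_{Largo} = 31.5, hence x_{Largo} = 25.2.
P_{Largo} = 130 − 2·25.2 − 25.2 = 54.4.
Profit = (54.4 − 4)·25.2 = 1270.08.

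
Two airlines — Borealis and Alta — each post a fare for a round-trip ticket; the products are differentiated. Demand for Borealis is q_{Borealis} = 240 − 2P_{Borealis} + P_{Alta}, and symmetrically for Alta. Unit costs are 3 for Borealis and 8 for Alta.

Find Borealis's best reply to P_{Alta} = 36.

70.5

Borealis's profit: π = (P_{Borealis} − 3)(240 − 2P_{Borealis} + P_{Alta}).
∂π/∂P_{Borealis} = 246 − 4P_{Borealis} + P_{Alta} = 0 ⇒ P_{Borealis} = 61.5 + 0.25P_{Alta}.
At P_{Alta} = 36: P_{Borealis} = 61.5 + 0.25·36 = 70.5.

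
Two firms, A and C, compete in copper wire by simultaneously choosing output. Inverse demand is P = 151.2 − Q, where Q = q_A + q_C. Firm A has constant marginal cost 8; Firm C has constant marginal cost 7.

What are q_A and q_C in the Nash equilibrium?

Firm A's profit: π = q_A(151.2 − (q_A + q_C)) − 8q_A.
∂π/∂q_A = 143.2 − 2q_A − q_C = 0, so q_A = 71.6 − 0.5q_C.
By the same steps for C: q_C = 72.1 − 0.5q_A.
Solving the two reaction functions simultaneously: (1 − (−0.5)(−0.5))q_A = 71.6 − 0.5·72.1, so 0.75q_A = 35.55 and q_A = 47.4.
Then q_C = 72.1 − 0.5·47.4 = 48.4.

47.4, 48.4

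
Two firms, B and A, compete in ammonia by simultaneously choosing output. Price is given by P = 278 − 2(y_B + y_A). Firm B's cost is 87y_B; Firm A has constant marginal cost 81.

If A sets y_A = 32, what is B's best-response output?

Firm B's profit: π = y_B(278 − 2(y_B + y_A)) − 87y_B.
∂π/∂y_B = 191 − 4y_B − 2y_A = 0, so y_B = 47.75 − 0.5y_A.
At y_A = 32: y_B = 47.75 − 0.5·32 = 31.75.

31.75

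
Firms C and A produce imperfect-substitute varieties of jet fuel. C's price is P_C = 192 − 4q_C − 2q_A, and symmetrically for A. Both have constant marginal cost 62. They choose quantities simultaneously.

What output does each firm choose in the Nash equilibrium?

13

Firm C's profit: π = q_C(192 − 4q_C − 2q_A) − 62q_C.
∂π/∂q_C = 130 − 8q_C − 2q_A = 0 ⇒ q_C = 16.25 − 0.25q_A.
By symmetry q_A = q_C; substituting into the reaction function, 1.25q_C = 16.25 and q_C = 13.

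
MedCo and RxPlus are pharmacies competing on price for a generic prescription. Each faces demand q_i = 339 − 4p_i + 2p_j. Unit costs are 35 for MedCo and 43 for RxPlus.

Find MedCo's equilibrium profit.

MedCo's profit: π = (p_{MedCo} − 35)(339 − 4p_{MedCo} + 2p_{RxPlus}).
∂π/∂p_{MedCo} = 479 − 8p_{MedCo} + 2p_{RxPlus} = 0 ⇒ p_{MedCo} = 59.875 + 0.25p_{RxPlus}.
Similarly p_{RxPlus} = 63.875 + 0.25p_{MedCo}.
Plugging p_{RxPlus} into MedCo's best response: p_{MedCo} = 59.875 + 0.25(63.875 + 0.25p_{MedCo}) ⇒ 0.9375p_{MedCo} = 2427/32, so p_{MedCo} = 80.9.
Then p_{RxPlus} = 63.875 + 0.25·80.9 = 84.1.
q_{MedCo} = 339 − 4·80.9 + 2·84.1 = 183.6.
Profit = (80.9 − 35)·183.6 = 8427.24.

8427.24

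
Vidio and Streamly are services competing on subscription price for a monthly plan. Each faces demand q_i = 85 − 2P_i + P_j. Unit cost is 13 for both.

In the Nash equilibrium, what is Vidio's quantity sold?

Vidio's profit: π = (P_{Vidio} − 13)(85 − 2P_{Vidio} + P_{Streamly}).
∂π/∂P_{Vidio} = 111 − 4P_{Vidio} + P_{Streamly} = 0 ⇒ P_{Vidio} = 27.75 + 0.25P_{Streamly}.
By symmetry P_{Streamly} = P_{Vidio}; substituting into the reaction function, 0.75P_{Vidio} = 27.75 and P_{Vidio} = 37.
q_{Vidio} = 85 − 2·37 + 37 = 48.

48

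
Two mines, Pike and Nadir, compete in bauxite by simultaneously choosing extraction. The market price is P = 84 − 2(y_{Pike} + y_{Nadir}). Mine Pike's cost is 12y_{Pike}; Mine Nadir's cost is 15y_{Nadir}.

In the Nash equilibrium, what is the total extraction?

Mine Pike's profit: π = y_{Pike}(84 − 2(y_{Pike} + y_{Nadir})) − 12y_{Pike}.
∂π/∂y_{Pike} = 72 − 4y_{Pike} − 2y_{Nadir} = 0, so y_{Pike} = 18 − 0.5y_{Nadir}.
By the same steps for Nadir: y_{Nadir} = 17.25 − 0.5y_{Pike}.
Plugging y_{Nadir} into Pike's best response: y_{Pike} = 18 − 0.5(17.25 − 0.5y_{Pike}) ⇒ 0.75y_{Pike} = 9.375, so y_{Pike} = 12.5.
Then y_{Nadir} = 17.25 − 0.5·12.5 = 11.
Total extraction: 12.5 + 11 = 23.5.

23.5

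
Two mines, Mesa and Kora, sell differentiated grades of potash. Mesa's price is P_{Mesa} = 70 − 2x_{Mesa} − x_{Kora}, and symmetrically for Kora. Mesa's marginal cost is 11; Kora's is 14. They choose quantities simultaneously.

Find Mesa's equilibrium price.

35

Mine Mesa's profit: π = x_{Mesa}(70 − 2x_{Mesa} − x_{Kora}) − 11x_{Mesa}.
∂π/∂x_{Mesa} = 59 − 4x_{Mesa} − x_{Kora} = 0 ⇒ x_{Mesa} = 14.75 − 0.25x_{Kora}.
Similarly x_{Kora} = 14 − 0.25x_{Mesa}.
Plugging x_{Kora} into Mesa's best response: x_{Mesa} = 14.75 − 0.25(14 − 0.25x_{Mesa}) ⇒ 0.9375x_{Mesa} = 11.25, so x_{Mesa} = 12.
Then x_{Kora} = 14 − 0.25·12 = 11.
P_{Mesa} = 70 − 2·12 − 11 = 35.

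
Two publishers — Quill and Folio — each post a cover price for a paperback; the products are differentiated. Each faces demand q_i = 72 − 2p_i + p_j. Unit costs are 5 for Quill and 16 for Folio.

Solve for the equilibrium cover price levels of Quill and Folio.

28.8, 33.2

Quill's profit: π = (p_{Quill} − 5)(72 − 2p_{Quill} + p_{Folio}).
∂π/∂p_{Quill} = 82 − 4p_{Quill} + p_{Folio} = 0 ⇒ p_{Quill} = 20.5 + 0.25p_{Folio}.
Similarly p_{Folio} = 26 + 0.25p_{Quill}.
Plugging p_{Folio} into Quill's best response: p_{Quill} = 20.5 + 0.25(26 + 0.25p_{Quill}) ⇒ 0.9375p_{Quill} = 27, so p_{Quill} = 28.8.
Then p_{Folio} = 26 + 0.25·28.8 = 33.2.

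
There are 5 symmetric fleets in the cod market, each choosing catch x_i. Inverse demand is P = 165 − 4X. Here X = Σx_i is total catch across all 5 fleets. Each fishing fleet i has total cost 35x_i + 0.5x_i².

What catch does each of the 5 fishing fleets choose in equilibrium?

5.2

A representative fishing fleet's profit is π_i = x_i(165 − 4X) − 35x_i − 0.5x_i², with X = x_i + Σ_{j≠i} x_j.
First-order condition: 130 − 9x_i − 4Σ_{j≠i} x_j = 0.
Imposing symmetry (x_j = x for all j) turns Σ_{j≠i} x_j into 4x, so 130 = 25x and x = 5.2.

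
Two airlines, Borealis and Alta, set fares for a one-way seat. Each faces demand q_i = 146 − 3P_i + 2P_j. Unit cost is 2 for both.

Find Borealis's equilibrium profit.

Borealis's profit: π = (P_{Borealis} − 2)(146 − 3P_{Borealis} + 2P_{Alta}).
∂π/∂P_{Borealis} = 152 − 6P_{Borealis} + 2P_{Alta} = 0 ⇒ P_{Borealis} = 76/3 + (1/3)P_{Alta}.
The game is symmetric, so in equilibrium P_{Alta} = P_{Borealis}: the reaction function gives (2/3)P_{Borealis} = 76/3, hence P_{Borealis} = 38.
q_{Borealis} = 146 − 3·38 + 2·38 = 108.
Profit = (38 − 2)·108 = 3888.

3888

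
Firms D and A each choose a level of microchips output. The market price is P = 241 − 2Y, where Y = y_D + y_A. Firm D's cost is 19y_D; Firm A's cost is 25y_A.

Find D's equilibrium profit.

Firm D's profit: π = y_D(241 − 2(y_D + y_A)) − 19y_D.
∂π/∂y_D = 222 − 4y_D − 2y_A = 0, so y_D = 55.5 − 0.5y_A.
By the same steps for A: y_A = 54 − 0.5y_D.
Substituting the second reaction function into the first: y_D = 55.5 − 0.5(54 − 0.5y_D), which gives 0.75y_D = 28.5 ⇒ y_D = 38.
Then y_A = 54 − 0.5·38 = 35.
Price P = 241 − 2·73 = 95.
D's profit: (95 − 19)·38 = 2888.

2888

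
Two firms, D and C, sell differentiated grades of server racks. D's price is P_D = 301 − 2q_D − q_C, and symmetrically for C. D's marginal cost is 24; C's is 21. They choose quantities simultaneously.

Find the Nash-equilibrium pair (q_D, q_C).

55.2, 56.2

Firm D's profit: π = q_D(301 − 2q_D − q_C) − 24q_D.
∂π/∂q_D = 277 − 4q_D − q_C = 0 ⇒ q_D = 69.25 − 0.25q_C.
Similarly q_C = 70 − 0.25q_D.
Substituting the second reaction function into the first: q_D = 69.25 − 0.25(70 − 0.25q_D), which gives 0.9375q_D = 51.75 ⇒ q_D = 55.2.
Then q_C = 70 − 0.25·55.2 = 56.2.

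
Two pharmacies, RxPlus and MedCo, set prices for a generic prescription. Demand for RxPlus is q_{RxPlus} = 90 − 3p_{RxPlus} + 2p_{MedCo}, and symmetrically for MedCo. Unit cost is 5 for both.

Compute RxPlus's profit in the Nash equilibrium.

1354.6875

RxPlus's profit: π = (p_{RxPlus} − 5)(90 − 3p_{RxPlus} + 2p_{MedCo}).
∂π/∂p_{RxPlus} = 105 − 6p_{RxPlus} + 2p_{MedCo} = 0 ⇒ p_{RxPlus} = 17.5 + (1/3)p_{MedCo}.
Setting p_{RxPlus} = p_{MedCo} in the reaction function: p_{RxPlus} = 17.5 + (1/3)p_{RxPlus}, so p_{RxPlus} = 17.5 / (2/3) = 26.25.
q_{RxPlus} = 90 − 3·26.25 + 2·26.25 = 63.75.
Profit = (26.25 − 5)·63.75 = 1354.6875.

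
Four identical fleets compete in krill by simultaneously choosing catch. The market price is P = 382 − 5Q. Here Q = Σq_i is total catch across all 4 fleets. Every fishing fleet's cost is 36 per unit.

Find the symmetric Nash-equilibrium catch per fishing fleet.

13.84

A representative fishing fleet's profit is π_i = q_i(382 − 5Q) − 36q_i, with Q = q_i + Σ_{j≠i} q_j.
First-order condition: 346 − 10q_i − 5Σ_{j≠i} q_j = 0.
With identical fishing fleets, set every q_j = q: then 346 − 10q − 15q = 0, i.e. q = 346/25 = 13.84.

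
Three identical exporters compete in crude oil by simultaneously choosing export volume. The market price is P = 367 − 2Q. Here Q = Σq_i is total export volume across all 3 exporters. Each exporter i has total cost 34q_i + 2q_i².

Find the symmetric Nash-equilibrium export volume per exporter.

A representative exporter's profit is π_i = q_i(367 − 2Q) − 34q_i − 2q_i², with Q = q_i + Σ_{j≠i} q_j.
First-order condition: 333 − 8q_i − 2Σ_{j≠i} q_j = 0.
In a symmetric equilibrium every exporter chooses the same q, so Σ_{j≠i} q_j = 2q. The condition becomes 333 − 12q = 0, giving q = 333/12 = 27.75.

27.75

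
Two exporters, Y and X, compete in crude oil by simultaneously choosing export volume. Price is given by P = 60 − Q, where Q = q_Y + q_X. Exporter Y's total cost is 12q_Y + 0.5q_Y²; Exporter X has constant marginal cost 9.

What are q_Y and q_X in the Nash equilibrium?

Exporter Y's profit: π = q_Y(60 − (q_Y + q_X)) − 12q_Y − 0.5q_Y².
∂π/∂q_Y = 48 − 3q_Y − q_X = 0, so q_Y = 16 − (1/3)q_X.
For X: ∂π/∂q_X = 51 − 2q_X − q_Y = 0 ⇒ q_X = 25.5 − 0.5q_Y.
Plugging q_X into Y's best response: q_Y = 16 − (1/3)(25.5 − 0.5q_Y) ⇒ (5/6)q_Y = 7.5, so q_Y = 9.
Then q_X = 25.5 − 0.5·9 = 21.

9, 21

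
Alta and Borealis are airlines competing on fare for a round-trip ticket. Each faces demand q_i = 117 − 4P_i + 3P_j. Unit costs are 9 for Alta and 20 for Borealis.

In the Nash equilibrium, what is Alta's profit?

Alta's profit: π = (P_{Alta} − 9)(117 − 4P_{Alta} + 3P_{Borealis}).
∂π/∂P_{Alta} = 153 − 8P_{Alta} + 3P_{Borealis} = 0 ⇒ P_{Alta} = 19.125 + 0.375P_{Borealis}.
Similarly P_{Borealis} = 24.625 + 0.375P_{Alta}.
Plugging P_{Borealis} into Alta's best response: P_{Alta} = 19.125 + 0.375(24.625 + 0.375P_{Alta}) ⇒ (55/64)P_{Alta} = 1815/64, so P_{Alta} = 33.
Then P_{Borealis} = 24.625 + 0.375·33 = 37.
q_{Alta} = 117 − 4·33 + 3·37 = 96.
Profit = (33 − 9)·96 = 2304.

2304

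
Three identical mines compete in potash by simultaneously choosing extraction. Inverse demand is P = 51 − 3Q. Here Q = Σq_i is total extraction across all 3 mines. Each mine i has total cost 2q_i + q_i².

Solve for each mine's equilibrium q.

3.5

A representative mine's profit is π_i = q_i(51 − 3Q) − 2q_i − q_i², with Q = q_i + Σ_{j≠i} q_j.
First-order condition: 49 − 8q_i − 3Σ_{j≠i} q_j = 0.
In a symmetric equilibrium every mine chooses the same q, so Σ_{j≠i} q_j = 2q. The condition becomes 49 − 14q = 0, giving q = 49/14 = 3.5.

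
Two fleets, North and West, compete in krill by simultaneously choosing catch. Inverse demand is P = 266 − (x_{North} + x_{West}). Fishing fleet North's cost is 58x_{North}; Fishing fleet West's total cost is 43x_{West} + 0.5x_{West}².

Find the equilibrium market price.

138.2

Fishing fleet North's profit: π = x_{North}(266 − (x_{North} + x_{West})) − 58x_{North}.
∂π/∂x_{North} = 208 − 2x_{North} − x_{West} = 0, so x_{North} = 104 − 0.5x_{West}.
For West: ∂π/∂x_{West} = 223 − 3x_{West} − x_{North} = 0 ⇒ x_{West} = 223/3 − (1/3)x_{North}.
Solving the two reaction functions simultaneously: (1 − (−0.5)(−1/3))x_{North} = 104 − 0.5·(223/3), so (5/6)x_{North} = 401/6 and x_{North} = 80.2.
Then x_{West} = 223/3 − (1/3)·80.2 = 47.6.
Equilibrium price: P = 266 − 127.8 = 138.2.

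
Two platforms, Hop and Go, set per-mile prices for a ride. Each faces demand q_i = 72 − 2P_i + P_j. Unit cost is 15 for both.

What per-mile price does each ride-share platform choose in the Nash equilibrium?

Hop's profit: π = (P_{Hop} − 15)(72 − 2P_{Hop} + P_{Go}).
∂π/∂P_{Hop} = 102 − 4P_{Hop} + P_{Go} = 0 ⇒ P_{Hop} = 25.5 + 0.25P_{Go}.
Setting P_{Hop} = P_{Go} in the reaction function: P_{Hop} = 25.5 + 0.25P_{Hop}, so P_{Hop} = 25.5 / 0.75 = 34.

34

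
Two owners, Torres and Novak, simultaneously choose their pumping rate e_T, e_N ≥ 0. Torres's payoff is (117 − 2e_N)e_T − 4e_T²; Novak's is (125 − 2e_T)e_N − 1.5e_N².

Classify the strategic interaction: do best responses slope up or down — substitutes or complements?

strategic substitutes

Expanding Torres's payoff: 117e_T − 2e_Ne_T − 4e_T².
∂π/∂e_T = 117 − 2e_N − 8e_T = 0, so e_T = 14.625 − 0.25e_N.
The best-response slope de_T/de_N = −0.25 < 0: the reaction function is downward-sloping, so the choices are strategic substitutes.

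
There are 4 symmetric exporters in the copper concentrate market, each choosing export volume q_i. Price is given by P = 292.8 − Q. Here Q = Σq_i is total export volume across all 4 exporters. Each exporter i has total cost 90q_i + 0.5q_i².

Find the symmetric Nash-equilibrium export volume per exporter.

33.8

A representative exporter's profit is π_i = q_i(292.8 − Q) − 90q_i − 0.5q_i², with Q = q_i + Σ_{j≠i} q_j.
First-order condition: 202.8 − 3q_i − Σ_{j≠i} q_j = 0.
Imposing symmetry (q_j = q for all j) turns Σ_{j≠i} q_j into 3q, so 202.8 = 6q and q = 33.8.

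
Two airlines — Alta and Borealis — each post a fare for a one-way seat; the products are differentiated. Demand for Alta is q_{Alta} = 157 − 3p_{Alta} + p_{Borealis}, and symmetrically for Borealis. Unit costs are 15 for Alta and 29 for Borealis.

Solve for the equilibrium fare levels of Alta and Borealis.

Alta's profit: π = (p_{Alta} − 15)(157 − 3p_{Alta} + p_{Borealis}).
∂π/∂p_{Alta} = 202 − 6p_{Alta} + p_{Borealis} = 0 ⇒ p_{Alta} = 101/3 + (1/6)p_{Borealis}.
Similarly p_{Borealis} = 122/3 + (1/6)p_{Alta}.
Substituting the second reaction function into the first: p_{Alta} = 101/3 + (1/6)(122/3 + (1/6)p_{Alta}), which gives (35/36)p_{Alta} = 364/9 ⇒ p_{Alta} = 41.6.
Then p_{Borealis} = 122/3 + (1/6)·41.6 = 47.6.

41.6, 47.6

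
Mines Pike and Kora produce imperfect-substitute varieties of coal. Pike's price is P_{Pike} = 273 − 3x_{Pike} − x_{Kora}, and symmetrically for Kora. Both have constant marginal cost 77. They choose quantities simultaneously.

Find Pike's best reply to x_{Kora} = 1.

32.5

Mine Pike's profit: π = x_{Pike}(273 − 3x_{Pike} − x_{Kora}) − 77x_{Pike}.
∂π/∂x_{Pike} = 196 − 6x_{Pike} − x_{Kora} = 0 ⇒ x_{Pike} = 98/3 − (1/6)x_{Kora}.
At x_{Kora} = 1: x_{Pike} = 98/3 − (1/6)·1 = 32.5.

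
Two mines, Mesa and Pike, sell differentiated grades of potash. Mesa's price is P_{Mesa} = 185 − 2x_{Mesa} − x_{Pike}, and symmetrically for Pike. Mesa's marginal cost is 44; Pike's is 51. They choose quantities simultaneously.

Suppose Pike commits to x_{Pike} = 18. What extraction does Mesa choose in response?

Mine Mesa's profit: π = x_{Mesa}(185 − 2x_{Mesa} − x_{Pike}) − 44x_{Mesa}.
∂π/∂x_{Mesa} = 141 − 4x_{Mesa} − x_{Pike} = 0 ⇒ x_{Mesa} = 35.25 − 0.25x_{Pike}.
At x_{Pike} = 18: x_{Mesa} = 35.25 − 0.25·18 = 30.75.

30.75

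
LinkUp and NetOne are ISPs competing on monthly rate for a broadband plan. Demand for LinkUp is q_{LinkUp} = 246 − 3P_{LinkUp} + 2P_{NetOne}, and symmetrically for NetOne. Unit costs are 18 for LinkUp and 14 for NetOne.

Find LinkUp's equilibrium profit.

LinkUp's profit: π = (P_{LinkUp} − 18)(246 − 3P_{LinkUp} + 2P_{NetOne}).
∂π/∂P_{LinkUp} = 300 − 6P_{LinkUp} + 2P_{NetOne} = 0 ⇒ P_{LinkUp} = 50 + (1/3)P_{NetOne}.
Similarly P_{NetOne} = 48 + (1/3)P_{LinkUp}.
Substituting the second reaction function into the first: P_{LinkUp} = 50 + (1/3)(48 + (1/3)P_{LinkUp}), which gives (8/9)P_{LinkUp} = 66 ⇒ P_{LinkUp} = 74.25.
Then P_{NetOne} = 48 + (1/3)·74.25 = 72.75.
q_{LinkUp} = 246 − 3·74.25 + 2·72.75 = 168.75.
Profit = (74.25 − 18)·168.75 = 9492.1875.

9492.1875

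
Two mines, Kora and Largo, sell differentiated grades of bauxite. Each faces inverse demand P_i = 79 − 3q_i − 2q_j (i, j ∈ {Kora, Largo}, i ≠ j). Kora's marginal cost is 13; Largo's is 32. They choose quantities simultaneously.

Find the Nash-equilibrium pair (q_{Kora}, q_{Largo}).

9.4375, 4.6875

Mine Kora's profit: π = q_{Kora}(79 − 3q_{Kora} − 2q_{Largo}) − 13q_{Kora}.
∂π/∂q_{Kora} = 66 − 6q_{Kora} − 2q_{Largo} = 0 ⇒ q_{Kora} = 11 − (1/3)q_{Largo}.
Similarly q_{Largo} = 47/6 − (1/3)q_{Kora}.
Substituting the second reaction function into the first: q_{Kora} = 11 − (1/3)(47/6 − (1/3)q_{Kora}), which gives (8/9)q_{Kora} = 151/18 ⇒ q_{Kora} = 9.4375.
Then q_{Largo} = 47/6 − (1/3)·9.4375 = 4.6875.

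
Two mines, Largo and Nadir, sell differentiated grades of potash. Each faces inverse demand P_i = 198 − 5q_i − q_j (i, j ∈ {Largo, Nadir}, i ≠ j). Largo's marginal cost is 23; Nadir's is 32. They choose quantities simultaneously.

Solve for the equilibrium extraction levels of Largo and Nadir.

Mine Largo's profit: π = q_{Largo}(198 − 5q_{Largo} − q_{Nadir}) − 23q_{Largo}.
∂π/∂q_{Largo} = 175 − 10q_{Largo} − q_{Nadir} = 0 ⇒ q_{Largo} = 17.5 − 0.1q_{Nadir}.
Similarly q_{Nadir} = 16.6 − 0.1q_{Largo}.
Substituting the second reaction function into the first: q_{Largo} = 17.5 − 0.1(16.6 − 0.1q_{Largo}), which gives 0.99q_{Largo} = 15.84 ⇒ q_{Largo} = 16.
Then q_{Nadir} = 16.6 − 0.1·16 = 15.

16, 15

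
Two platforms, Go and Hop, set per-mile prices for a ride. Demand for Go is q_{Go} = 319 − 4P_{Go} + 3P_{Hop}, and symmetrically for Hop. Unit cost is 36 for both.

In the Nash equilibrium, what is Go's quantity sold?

226.4

Go's profit: π = (P_{Go} − 36)(319 − 4P_{Go} + 3P_{Hop}).
∂π/∂P_{Go} = 463 − 8P_{Go} + 3P_{Hop} = 0 ⇒ P_{Go} = 57.875 + 0.375P_{Hop}.
The game is symmetric, so in equilibrium P_{Hop} = P_{Go}: the reaction function gives 0.625P_{Go} = 57.875, hence P_{Go} = 92.6.
q_{Go} = 319 − 4·92.6 + 3·92.6 = 226.4.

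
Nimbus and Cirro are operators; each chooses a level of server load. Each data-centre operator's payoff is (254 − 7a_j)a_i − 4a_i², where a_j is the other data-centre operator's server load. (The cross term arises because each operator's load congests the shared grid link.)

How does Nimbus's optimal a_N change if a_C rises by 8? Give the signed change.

Nimbus's payoff is (254 − 7a_C)a_N − 4a_N².
∂π/∂a_N = 254 − 7a_C − 8a_N = 0, so a_N = 31.75 − 0.875a_C.
The reaction-function slope is −0.875, so an 8-unit rise in a_C moves a_N by −0.875 × 8 = −7. Nimbus's best response falls — the actions are strategic substitutes.

-7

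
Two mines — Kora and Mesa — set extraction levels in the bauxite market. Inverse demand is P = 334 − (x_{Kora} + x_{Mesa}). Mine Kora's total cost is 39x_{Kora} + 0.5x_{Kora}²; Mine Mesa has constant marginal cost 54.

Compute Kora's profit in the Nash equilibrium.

5766

Mine Kora's profit: π = x_{Kora}(334 − (x_{Kora} + x_{Mesa})) − 39x_{Kora} − 0.5x_{Kora}².
∂π/∂x_{Kora} = 295 − 3x_{Kora} − x_{Mesa} = 0, so x_{Kora} = 295/3 − (1/3)x_{Mesa}.
For Mesa: ∂π/∂x_{Mesa} = 280 − 2x_{Mesa} − x_{Kora} = 0 ⇒ x_{Mesa} = 140 − 0.5x_{Kora}.
Substituting the second reaction function into the first: x_{Kora} = 295/3 − (1/3)(140 − 0.5x_{Kora}), which gives (5/6)x_{Kora} = 155/3 ⇒ x_{Kora} = 62.
Then x_{Mesa} = 140 − 0.5·62 = 109.
Price P = 334 − 171 = 163.
Kora's profit: (163 − 39)·62 − 0.5(62)² = 5766.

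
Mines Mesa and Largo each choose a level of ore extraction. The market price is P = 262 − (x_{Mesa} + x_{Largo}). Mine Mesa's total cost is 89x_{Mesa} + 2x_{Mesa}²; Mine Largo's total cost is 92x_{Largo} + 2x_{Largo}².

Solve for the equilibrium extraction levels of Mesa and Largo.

24.8, 24.2

Mine Mesa's profit: π = x_{Mesa}(262 − (x_{Mesa} + x_{Largo})) − 89x_{Mesa} − 2x_{Mesa}².
∂π/∂x_{Mesa} = 173 − 6x_{Mesa} − x_{Largo} = 0, so x_{Mesa} = 173/6 − (1/6)x_{Largo}.
By the same steps for Largo: x_{Largo} = 85/3 − (1/6)x_{Mesa}.
Plugging x_{Largo} into Mesa's best response: x_{Mesa} = 173/6 − (1/6)(85/3 − (1/6)x_{Mesa}) ⇒ (35/36)x_{Mesa} = 217/9, so x_{Mesa} = 24.8.
Then x_{Largo} = 85/3 − (1/6)·24.8 = 24.2.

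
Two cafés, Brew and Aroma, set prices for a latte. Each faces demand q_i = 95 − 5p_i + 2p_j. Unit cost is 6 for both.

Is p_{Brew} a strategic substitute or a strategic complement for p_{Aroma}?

strategic complements

Brew's profit: π = (p_{Brew} − 6)(95 − 5p_{Brew} + 2p_{Aroma}).
∂π/∂p_{Brew} = 125 − 10p_{Brew} + 2p_{Aroma} = 0 ⇒ p_{Brew} = 12.5 + 0.2p_{Aroma}.
The best-response slope dp_{Brew}/dp_{Aroma} = 0.2 > 0: the reaction function is upward-sloping, so the choices are strategic complements.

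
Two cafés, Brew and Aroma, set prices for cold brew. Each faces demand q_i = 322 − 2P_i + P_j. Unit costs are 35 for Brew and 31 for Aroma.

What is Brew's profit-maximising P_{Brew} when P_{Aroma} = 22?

Brew's profit: π = (P_{Brew} − 35)(322 − 2P_{Brew} + P_{Aroma}).
∂π/∂P_{Brew} = 392 − 4P_{Brew} + P_{Aroma} = 0 ⇒ P_{Brew} = 98 + 0.25P_{Aroma}.
At P_{Aroma} = 22: P_{Brew} = 98 + 0.25·22 = 103.5.

103.5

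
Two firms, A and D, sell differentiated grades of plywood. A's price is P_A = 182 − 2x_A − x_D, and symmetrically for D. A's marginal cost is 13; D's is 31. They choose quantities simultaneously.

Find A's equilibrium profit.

2450

Firm A's profit: π = x_A(182 − 2x_A − x_D) − 13x_A.
∂π/∂x_A = 169 − 4x_A − x_D = 0 ⇒ x_A = 42.25 − 0.25x_D.
Similarly x_D = 37.75 − 0.25x_A.
Solving the two reaction functions simultaneously: (1 − (−0.25)(−0.25))x_A = 42.25 − 0.25·37.75, so 0.9375x_A = 32.8125 and x_A = 35.
Then x_D = 37.75 − 0.25·35 = 29.
P_A = 182 − 2·35 − 29 = 83.
Profit = (83 − 13)·35 = 2450.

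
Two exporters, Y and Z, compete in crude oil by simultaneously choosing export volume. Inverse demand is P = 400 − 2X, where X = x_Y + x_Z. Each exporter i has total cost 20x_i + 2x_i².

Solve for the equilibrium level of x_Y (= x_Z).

Exporter Y's profit: π = x_Y(400 − 2(x_Y + x_Z)) − 20x_Y − 2x_Y².
∂π/∂x_Y = 380 − 8x_Y − 2x_Z = 0, so x_Y = 47.5 − 0.25x_Z.
Setting x_Y = x_Z in the reaction function: x_Y = 47.5 − 0.25x_Y, so x_Y = 47.5 / 1.25 = 38.

38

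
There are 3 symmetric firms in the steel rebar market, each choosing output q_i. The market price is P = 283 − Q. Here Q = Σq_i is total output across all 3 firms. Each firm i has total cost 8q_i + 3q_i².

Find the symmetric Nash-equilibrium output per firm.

A representative firm's profit is π_i = q_i(283 − Q) − 8q_i − 3q_i², with Q = q_i + Σ_{j≠i} q_j.
First-order condition: 275 − 8q_i − Σ_{j≠i} q_j = 0.
Imposing symmetry (q_j = q for all j) turns Σ_{j≠i} q_j into 2q, so 275 = 10q and q = 27.5.

27.5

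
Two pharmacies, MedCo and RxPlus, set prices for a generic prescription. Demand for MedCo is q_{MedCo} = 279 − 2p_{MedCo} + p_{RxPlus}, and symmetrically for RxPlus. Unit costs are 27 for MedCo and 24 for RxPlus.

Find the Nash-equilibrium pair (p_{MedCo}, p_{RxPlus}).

MedCo's profit: π = (p_{MedCo} − 27)(279 − 2p_{MedCo} + p_{RxPlus}).
∂π/∂p_{MedCo} = 333 − 4p_{MedCo} + p_{RxPlus} = 0 ⇒ p_{MedCo} = 83.25 + 0.25p_{RxPlus}.
Similarly p_{RxPlus} = 81.75 + 0.25p_{MedCo}.
Solving the two reaction functions simultaneously: (1 − (0.25)(0.25))p_{MedCo} = 83.25 + 0.25·81.75, so 0.9375p_{MedCo} = 103.6875 and p_{MedCo} = 110.6.
Then p_{RxPlus} = 81.75 + 0.25·110.6 = 109.4.

110.6, 109.4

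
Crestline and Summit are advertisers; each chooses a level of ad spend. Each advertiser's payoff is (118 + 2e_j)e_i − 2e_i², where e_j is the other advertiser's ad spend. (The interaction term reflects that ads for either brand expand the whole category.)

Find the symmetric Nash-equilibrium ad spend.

59

Crestline's payoff is (118 + 2e_S)e_C − 2e_C².
∂π/∂e_C = 118 + 2e_S − 4e_C = 0, so e_C = 29.5 + 0.5e_S.
Setting e_C = e_S in the reaction function: e_C = 29.5 + 0.5e_C, so e_C = 29.5 / 0.5 = 59.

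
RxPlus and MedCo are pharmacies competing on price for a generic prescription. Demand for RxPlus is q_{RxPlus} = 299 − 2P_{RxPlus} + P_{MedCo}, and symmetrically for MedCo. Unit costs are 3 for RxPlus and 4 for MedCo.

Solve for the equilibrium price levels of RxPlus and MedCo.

101.8, 102.2

RxPlus's profit: π = (P_{RxPlus} − 3)(299 − 2P_{RxPlus} + P_{MedCo}).
∂π/∂P_{RxPlus} = 305 − 4P_{RxPlus} + P_{MedCo} = 0 ⇒ P_{RxPlus} = 76.25 + 0.25P_{MedCo}.
Similarly P_{MedCo} = 76.75 + 0.25P_{RxPlus}.
Substituting the second reaction function into the first: P_{RxPlus} = 76.25 + 0.25(76.75 + 0.25P_{RxPlus}), which gives 0.9375P_{RxPlus} = 95.4375 ⇒ P_{RxPlus} = 101.8.
Then P_{MedCo} = 76.75 + 0.25·101.8 = 102.2.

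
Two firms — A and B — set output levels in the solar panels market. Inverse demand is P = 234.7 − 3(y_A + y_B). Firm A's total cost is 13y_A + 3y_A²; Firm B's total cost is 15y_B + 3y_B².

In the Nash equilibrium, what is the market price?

Firm A's profit: π = y_A(234.7 − 3(y_A + y_B)) − 13y_A − 3y_A².
∂π/∂y_A = 221.7 − 12y_A − 3y_B = 0, so y_A = 18.475 − 0.25y_B.
By the same steps for B: y_B = 2197/120 − 0.25y_A.
Plugging y_B into A's best response: y_A = 18.475 − 0.25(2197/120 − 0.25y_A) ⇒ 0.9375y_A = 6671/480, so y_A = 6671/450.
Then y_B = 2197/120 − 0.25·(6671/450) = 6571/450.
Equilibrium price: P = 234.7 − 3·(2207/75) = 146.42.

146.42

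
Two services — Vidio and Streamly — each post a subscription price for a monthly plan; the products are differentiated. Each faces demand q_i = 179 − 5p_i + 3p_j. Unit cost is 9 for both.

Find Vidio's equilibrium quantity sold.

Vidio's profit: π = (p_{Vidio} − 9)(179 − 5p_{Vidio} + 3p_{Streamly}).
∂π/∂p_{Vidio} = 224 − 10p_{Vidio} + 3p_{Streamly} = 0 ⇒ p_{Vidio} = 22.4 + 0.3p_{Streamly}.
By symmetry p_{Streamly} = p_{Vidio}; substituting into the reaction function, 0.7p_{Vidio} = 22.4 and p_{Vidio} = 32.
q_{Vidio} = 179 − 5·32 + 3·32 = 115.

115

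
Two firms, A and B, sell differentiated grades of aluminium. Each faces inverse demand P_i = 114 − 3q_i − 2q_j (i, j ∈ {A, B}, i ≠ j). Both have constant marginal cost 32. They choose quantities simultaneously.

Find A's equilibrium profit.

315.1875

Firm A's profit: π = q_A(114 − 3q_A − 2q_B) − 32q_A.
∂π/∂q_A = 82 − 6q_A − 2q_B = 0 ⇒ q_A = 41/3 − (1/3)q_B.
The game is symmetric, so in equilibrium q_B = q_A: the reaction function gives (4/3)q_A = 41/3, hence q_A = 10.25.
P_A = 114 − 3·10.25 − 2·10.25 = 62.75.
Profit = (62.75 − 32)·10.25 = 315.1875.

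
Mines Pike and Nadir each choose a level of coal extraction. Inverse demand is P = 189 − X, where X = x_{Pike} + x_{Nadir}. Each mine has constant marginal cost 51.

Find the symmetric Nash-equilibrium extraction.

Mine Pike's profit: π = x_{Pike}(189 − (x_{Pike} + x_{Nadir})) − 51x_{Pike}.
∂π/∂x_{Pike} = 138 − 2x_{Pike} − x_{Nadir} = 0, so x_{Pike} = 69 − 0.5x_{Nadir}.
Setting x_{Pike} = x_{Nadir} in the reaction function: x_{Pike} = 69 − 0.5x_{Pike}, so x_{Pike} = 69 / 1.5 = 46.

46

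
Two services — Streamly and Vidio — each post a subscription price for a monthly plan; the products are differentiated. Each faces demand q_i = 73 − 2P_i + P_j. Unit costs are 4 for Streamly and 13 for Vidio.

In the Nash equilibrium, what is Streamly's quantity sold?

48.4

Streamly's profit: π = (P_{Streamly} − 4)(73 − 2P_{Streamly} + P_{Vidio}).
∂π/∂P_{Streamly} = 81 − 4P_{Streamly} + P_{Vidio} = 0 ⇒ P_{Streamly} = 20.25 + 0.25P_{Vidio}.
Similarly P_{Vidio} = 24.75 + 0.25P_{Streamly}.
Solving the two reaction functions simultaneously: (1 − (0.25)(0.25))P_{Streamly} = 20.25 + 0.25·24.75, so 0.9375P_{Streamly} = 26.4375 and P_{Streamly} = 28.2.
Then P_{Vidio} = 24.75 + 0.25·28.2 = 31.8.
q_{Streamly} = 73 − 2·28.2 + 31.8 = 48.4.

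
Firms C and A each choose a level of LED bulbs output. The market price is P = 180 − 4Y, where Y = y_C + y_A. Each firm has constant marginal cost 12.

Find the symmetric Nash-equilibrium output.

Firm C's profit: π = y_C(180 − 4(y_C + y_A)) − 12y_C.
∂π/∂y_C = 168 − 8y_C − 4y_A = 0, so y_C = 21 − 0.5y_A.
Setting y_C = y_A in the reaction function: y_C = 21 − 0.5y_C, so y_C = 21 / 1.5 = 14.

14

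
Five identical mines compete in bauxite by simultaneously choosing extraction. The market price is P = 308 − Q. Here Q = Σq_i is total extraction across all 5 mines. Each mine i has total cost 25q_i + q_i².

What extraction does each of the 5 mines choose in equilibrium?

35.375

A representative mine's profit is π_i = q_i(308 − Q) − 25q_i − q_i², with Q = q_i + Σ_{j≠i} q_j.
First-order condition: 283 − 4q_i − Σ_{j≠i} q_j = 0.
With identical mines, set every q_j = q: then 283 − 4q − 4q = 0, i.e. q = 283/8 = 35.375.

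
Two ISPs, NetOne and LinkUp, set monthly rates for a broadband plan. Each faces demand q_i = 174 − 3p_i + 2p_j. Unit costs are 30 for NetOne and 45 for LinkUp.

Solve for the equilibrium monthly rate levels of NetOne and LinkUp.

68.8125, 74.4375

NetOne's profit: π = (p_{NetOne} − 30)(174 − 3p_{NetOne} + 2p_{LinkUp}).
∂π/∂p_{NetOne} = 264 − 6p_{NetOne} + 2p_{LinkUp} = 0 ⇒ p_{NetOne} = 44 + (1/3)p_{LinkUp}.
Similarly p_{LinkUp} = 51.5 + (1/3)p_{NetOne}.
Solving the two reaction functions simultaneously: (1 − (1/3)(1/3))p_{NetOne} = 44 + (1/3)·51.5, so (8/9)p_{NetOne} = 367/6 and p_{NetOne} = 68.8125.
Then p_{LinkUp} = 51.5 + (1/3)·68.8125 = 74.4375.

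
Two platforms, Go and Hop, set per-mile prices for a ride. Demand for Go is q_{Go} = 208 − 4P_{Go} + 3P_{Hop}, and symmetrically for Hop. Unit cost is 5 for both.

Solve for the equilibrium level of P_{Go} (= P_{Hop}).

45.6

Go's profit: π = (P_{Go} − 5)(208 − 4P_{Go} + 3P_{Hop}).
∂π/∂P_{Go} = 228 − 8P_{Go} + 3P_{Hop} = 0 ⇒ P_{Go} = 28.5 + 0.375P_{Hop}.
The game is symmetric, so in equilibrium P_{Hop} = P_{Go}: the reaction function gives 0.625P_{Go} = 28.5, hence P_{Go} = 45.6.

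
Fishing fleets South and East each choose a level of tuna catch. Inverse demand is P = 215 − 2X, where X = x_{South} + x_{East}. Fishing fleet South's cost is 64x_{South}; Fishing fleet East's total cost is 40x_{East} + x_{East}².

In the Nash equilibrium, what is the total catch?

Fishing fleet South's profit: π = x_{South}(215 − 2(x_{South} + x_{East})) − 64x_{South}.
∂π/∂x_{South} = 151 − 4x_{South} − 2x_{East} = 0, so x_{South} = 37.75 − 0.5x_{East}.
For East: ∂π/∂x_{East} = 175 − 6x_{East} − 2x_{South} = 0 ⇒ x_{East} = 175/6 − (1/3)x_{South}.
Substituting the second reaction function into the first: x_{South} = 37.75 − 0.5(175/6 − (1/3)x_{South}), which gives (5/6)x_{South} = 139/6 ⇒ x_{South} = 27.8.
Then x_{East} = 175/6 − (1/3)·27.8 = 19.9.
Total catch: 27.8 + 19.9 = 47.7.

47.7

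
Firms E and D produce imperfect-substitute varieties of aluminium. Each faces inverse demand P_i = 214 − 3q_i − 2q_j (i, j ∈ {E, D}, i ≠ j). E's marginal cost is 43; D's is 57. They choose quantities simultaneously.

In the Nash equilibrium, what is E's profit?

1485.1875

Firm E's profit: π = q_E(214 − 3q_E − 2q_D) − 43q_E.
∂π/∂q_E = 171 − 6q_E − 2q_D = 0 ⇒ q_E = 28.5 − (1/3)q_D.
Similarly q_D = 157/6 − (1/3)q_E.
Plugging q_D into E's best response: q_E = 28.5 − (1/3)(157/6 − (1/3)q_E) ⇒ (8/9)q_E = 178/9, so q_E = 22.25.
Then q_D = 157/6 − (1/3)·22.25 = 18.75.
P_E = 214 − 3·22.25 − 2·18.75 = 109.75.
Profit = (109.75 − 43)·22.25 = 1485.1875.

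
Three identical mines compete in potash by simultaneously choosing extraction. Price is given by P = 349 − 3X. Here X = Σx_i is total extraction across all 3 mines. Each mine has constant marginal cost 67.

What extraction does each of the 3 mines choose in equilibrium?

A representative mine's profit is π_i = x_i(349 − 3X) − 67x_i, with X = x_i + Σ_{j≠i} x_j.
First-order condition: 282 − 6x_i − 3Σ_{j≠i} x_j = 0.
In a symmetric equilibrium every mine chooses the same x, so Σ_{j≠i} x_j = 2x. The condition becomes 282 − 12x = 0, giving x = 282/12 = 23.5.

23.5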